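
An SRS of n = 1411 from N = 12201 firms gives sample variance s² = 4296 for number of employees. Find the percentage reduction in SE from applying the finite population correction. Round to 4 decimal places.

5.9599

f = n/N = 1411/12201 = 0.11564626.
SE_no-fpc = √(s²/n) = 1.7448923; SE_fpc = √((1−f)s²/n) = 1.6408982.
Ratio = √(1−f) = 0.94040084. Reduction = 100·(1 − 0.94040084) = 5.9599%.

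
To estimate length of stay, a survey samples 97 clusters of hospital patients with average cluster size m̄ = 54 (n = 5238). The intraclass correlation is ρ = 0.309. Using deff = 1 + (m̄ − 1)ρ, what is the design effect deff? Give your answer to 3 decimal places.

17.377

deff = 1 + (54 − 1)·0.309 = 1 + 16.377 = 17.377.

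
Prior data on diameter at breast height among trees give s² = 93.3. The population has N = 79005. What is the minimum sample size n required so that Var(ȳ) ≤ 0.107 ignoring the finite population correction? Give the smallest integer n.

872

Without fpc, n₀ = s²/D = 93.3/0.107 = 871.9626.
Rounding up, n = 872.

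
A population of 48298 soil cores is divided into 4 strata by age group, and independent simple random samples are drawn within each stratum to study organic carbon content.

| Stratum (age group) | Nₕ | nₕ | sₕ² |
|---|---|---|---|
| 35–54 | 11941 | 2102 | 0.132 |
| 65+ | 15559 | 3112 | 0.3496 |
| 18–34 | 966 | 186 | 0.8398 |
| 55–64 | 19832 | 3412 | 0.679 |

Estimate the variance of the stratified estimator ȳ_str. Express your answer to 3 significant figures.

4.17 × 10^-5

Var(ȳ_str) = Σₕ Wₕ²(1 − fₕ)sₕ²/nₕ with Wₕ = Nₕ/N, N = 48298.
35–54: Wₕ = 0.24723591; term = 0.24723591²·(1 − 0.17603216)·0.132/2102 = 3.1628208 × 10^-6.
65+: Wₕ = 0.32214584; term = 0.32214584²·(1 − 0.20001285)·0.3496/3112 = 9.3265261 × 10^-6.
18–34: Wₕ = 0.02000083; term = 0.02000083²·(1 − 0.19254658)·0.8398/186 = 1.458399 × 10^-6.
55–64: Wₕ = 0.41061742; term = 0.41061742²·(1 − 0.17204518)·0.679/3412 = 2.7780632 × 10^-5.
Sum = 4.1728378 × 10^-5.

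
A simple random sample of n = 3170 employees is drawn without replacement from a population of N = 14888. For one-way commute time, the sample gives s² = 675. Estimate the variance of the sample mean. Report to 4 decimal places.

Under SRS without replacement, Var(ȳ) = (1 − f)·s²/n with f = n/N = 3170/14888 = 0.21292316.
Var(ȳ) = (1 − 0.21292316)·675/3170 = 0.78707684·0.21293375 = 0.16759523.

0.1676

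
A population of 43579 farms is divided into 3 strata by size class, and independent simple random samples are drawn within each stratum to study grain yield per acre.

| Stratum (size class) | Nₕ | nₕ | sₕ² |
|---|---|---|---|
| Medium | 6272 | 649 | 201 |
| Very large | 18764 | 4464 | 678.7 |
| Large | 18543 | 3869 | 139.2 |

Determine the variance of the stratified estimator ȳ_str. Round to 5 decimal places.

Var(ȳ_str) = Σₕ Wₕ²(1 − fₕ)sₕ²/nₕ with Wₕ = Nₕ/N, N = 43579.
Medium: Wₕ = 0.14392253; term = 0.14392253²·(1 − 0.10347577)·201/649 = 0.0057513656.
Very large: Wₕ = 0.43057436; term = 0.43057436²·(1 − 0.23790237)·678.7/4464 = 0.021481302.
Large: Wₕ = 0.42550311; term = 0.42550311²·(1 − 0.20865016)·139.2/3869 = 0.0051548318.
Sum = 0.032387499.

0.03239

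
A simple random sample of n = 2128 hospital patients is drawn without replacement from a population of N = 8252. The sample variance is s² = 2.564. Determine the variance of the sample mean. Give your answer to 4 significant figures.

Under SRS without replacement, Var(ȳ) = (1 − f)·s²/n with f = n/N = 2128/8252 = 0.25787688.
Var(ȳ) = (1 − 0.25787688)·2.564/2128 = 0.74212312·0.0012048872 = 8.9417466 × 10^-4.

8.942 × 10^-4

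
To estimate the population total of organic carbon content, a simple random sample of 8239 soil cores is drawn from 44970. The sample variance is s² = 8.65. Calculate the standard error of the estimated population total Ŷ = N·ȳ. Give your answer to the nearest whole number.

1317

Var(Ŷ) = N²·Var(ȳ) = N²·(1 − n/N)·s²/n.
f = 8239/44970 = 0.18321103; Var(ȳ) = 0.81678897·8.65/8239 = 8.5753424 × 10^-4.
Var(Ŷ) = 44970² · (8.5753424 × 10^-4) = 1.7341923 × 10^6.
SE(Ŷ) = √(1.7341923 × 10^6) = 1317.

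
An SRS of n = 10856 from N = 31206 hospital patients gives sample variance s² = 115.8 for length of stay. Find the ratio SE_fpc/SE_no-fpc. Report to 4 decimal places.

0.8075

f = n/N = 10856/31206 = 0.34788182.
SE_no-fpc = √(s²/n) = 0.10328075; SE_fpc = √((1−f)s²/n) = 0.083403162.
Ratio = √(1−f) = 0.80753835.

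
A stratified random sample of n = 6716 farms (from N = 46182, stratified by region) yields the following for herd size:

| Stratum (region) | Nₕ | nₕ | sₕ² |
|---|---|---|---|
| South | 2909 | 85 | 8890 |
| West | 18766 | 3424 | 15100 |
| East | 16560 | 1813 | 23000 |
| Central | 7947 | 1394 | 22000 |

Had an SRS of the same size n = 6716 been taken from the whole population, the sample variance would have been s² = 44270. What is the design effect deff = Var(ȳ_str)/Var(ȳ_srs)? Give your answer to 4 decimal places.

Var(ȳ_str) = Σ Wₕ²(1−fₕ)sₕ²/nₕ with Wₕ = Nₕ/46182:
  South: (2909/46182)²·(1−85/2909)·8890/85 = 0.40285223
  West: (18766/46182)²·(1−3424/18766)·15100/3424 = 0.59532128
  East: (16560/46182)²·(1−1813/16560)·23000/1813 = 1.4526085
  Central: (7947/46182)²·(1−1394/7947)·22000/1394 = 0.38535217
  → Var(ȳ_str) = 2.8361342.
Var(ȳ_srs) = (1 − 6716/46182)·44270/6716 = 5.6331227.
deff = 2.8361342 / 5.6331227 = 0.5035.

0.5035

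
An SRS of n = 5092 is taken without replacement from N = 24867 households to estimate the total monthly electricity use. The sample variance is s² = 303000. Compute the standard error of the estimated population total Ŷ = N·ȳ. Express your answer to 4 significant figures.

171100

Var(Ŷ) = N²·Var(ȳ) = N²·(1 − n/N)·s²/n.
f = 5092/24867 = 0.20476937; Var(ȳ) = 0.79523063·303000/5092 = 47.320283.
Var(Ŷ) = 24867² · 47.320283 = 2.9261334 × 10^10.
SE(Ŷ) = √(2.9261334 × 10^10) = 171100.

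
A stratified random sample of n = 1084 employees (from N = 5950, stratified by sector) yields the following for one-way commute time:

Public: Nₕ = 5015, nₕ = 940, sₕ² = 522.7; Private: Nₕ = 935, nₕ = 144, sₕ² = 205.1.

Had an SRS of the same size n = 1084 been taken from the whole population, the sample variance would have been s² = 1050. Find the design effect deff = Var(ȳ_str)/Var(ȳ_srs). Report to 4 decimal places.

0.4428

Var(ȳ_str) = Σ Wₕ²(1−fₕ)sₕ²/nₕ with Wₕ = Nₕ/5950:
  Public: (5015/5950)²·(1−940/5015)·522.7/940 = 0.32098835
  Private: (935/5950)²·(1−144/935)·205.1/144 = 0.02975482
  → Var(ȳ_str) = 0.35074317.
Var(ȳ_srs) = (1 − 1084/5950)·1050/1084 = 0.7921641.
deff = 0.35074317 / 0.7921641 = 0.4428.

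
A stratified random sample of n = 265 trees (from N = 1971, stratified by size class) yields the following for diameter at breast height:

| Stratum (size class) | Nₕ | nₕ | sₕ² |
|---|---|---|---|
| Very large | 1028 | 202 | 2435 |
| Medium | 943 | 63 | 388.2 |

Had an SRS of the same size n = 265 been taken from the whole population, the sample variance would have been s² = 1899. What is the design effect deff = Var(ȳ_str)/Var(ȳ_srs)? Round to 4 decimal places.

0.6370

Var(ȳ_str) = Σ Wₕ²(1−fₕ)sₕ²/nₕ with Wₕ = Nₕ/1971:
  Very large: (1028/1971)²·(1−202/1028)·2435/202 = 2.6347991
  Medium: (943/1971)²·(1−63/943)·388.2/63 = 1.3162431
  → Var(ȳ_str) = 3.9510422.
Var(ȳ_srs) = (1 − 265/1971)·1899/265 = 6.2025674.
deff = 3.9510422 / 6.2025674 = 0.6370.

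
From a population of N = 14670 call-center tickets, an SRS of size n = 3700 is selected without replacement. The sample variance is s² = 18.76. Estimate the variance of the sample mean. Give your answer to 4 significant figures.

0.003791

Under SRS without replacement, Var(ȳ) = (1 − f)·s²/n with f = n/N = 3700/14670 = 0.25221541.
Var(ȳ) = (1 − 0.25221541)·18.76/3700 = 0.74778459·0.0050702703 = 0.00379147.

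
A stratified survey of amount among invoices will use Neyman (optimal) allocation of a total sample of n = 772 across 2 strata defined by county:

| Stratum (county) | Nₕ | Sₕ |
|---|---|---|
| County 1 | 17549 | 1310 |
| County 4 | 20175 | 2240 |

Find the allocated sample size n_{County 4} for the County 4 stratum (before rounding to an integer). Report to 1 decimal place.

Neyman allocation: nₕ = n·NₕSₕ / Σⱼ NⱼSⱼ.
Σ NⱼSⱼ = 17549·1310 + 20175·2240 = 6.818119 × 10^7.
n_{County 4} = 772·20175·2240 / (6.818119 × 10^7) = 511.7.

511.7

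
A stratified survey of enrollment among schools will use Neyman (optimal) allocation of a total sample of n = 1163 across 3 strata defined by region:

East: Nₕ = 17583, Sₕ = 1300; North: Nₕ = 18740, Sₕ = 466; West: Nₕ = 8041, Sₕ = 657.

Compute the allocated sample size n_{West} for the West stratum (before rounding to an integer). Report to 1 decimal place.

166.6

Neyman allocation: nₕ = n·NₕSₕ / Σⱼ NⱼSⱼ.
Σ NⱼSⱼ = 17583·1300 + 18740·466 + 8041·657 = 3.6873677 × 10^7.
n_{West} = 1163·8041·657 / (3.6873677 × 10^7) = 166.6.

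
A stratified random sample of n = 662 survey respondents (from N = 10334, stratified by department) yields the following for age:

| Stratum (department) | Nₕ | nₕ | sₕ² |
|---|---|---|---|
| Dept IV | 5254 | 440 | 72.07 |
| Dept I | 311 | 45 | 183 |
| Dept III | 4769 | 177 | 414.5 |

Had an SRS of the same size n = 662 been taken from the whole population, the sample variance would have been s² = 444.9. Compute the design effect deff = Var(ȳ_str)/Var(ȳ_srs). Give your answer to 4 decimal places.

0.8302

Var(ȳ_str) = Σ Wₕ²(1−fₕ)sₕ²/nₕ with Wₕ = Nₕ/10334:
  Dept IV: (5254/10334)²·(1−440/5254)·72.07/440 = 0.03879369
  Dept I: (311/10334)²·(1−45/311)·183/45 = 0.0031502403
  Dept III: (4769/10334)²·(1−177/4769)·414.5/177 = 0.48022366
  → Var(ȳ_str) = 0.52216759.
Var(ȳ_srs) = (1 − 662/10334)·444.9/662 = 0.62900232.
deff = 0.52216759 / 0.62900232 = 0.8302.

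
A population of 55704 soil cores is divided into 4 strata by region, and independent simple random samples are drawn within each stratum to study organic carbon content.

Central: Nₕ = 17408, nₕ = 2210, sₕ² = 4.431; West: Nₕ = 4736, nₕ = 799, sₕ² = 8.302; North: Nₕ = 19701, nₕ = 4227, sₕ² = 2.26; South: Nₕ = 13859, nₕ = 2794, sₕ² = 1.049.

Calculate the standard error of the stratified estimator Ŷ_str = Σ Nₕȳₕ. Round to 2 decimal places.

Var(Ŷ_str) = Σₕ Nₕ²(1 − fₕ)sₕ²/nₕ.
Central: 17408²·(1 − 2210/17408)·4.431/2210 = 530450.42.
West: 4736²·(1 − 799/4736)·8.302/799 = 193737.22.
North: 19701²·(1 − 4227/19701)·2.26/4227 = 162992.29.
South: 13859²·(1 − 2794/13859)·1.049/2794 = 57574.795.
Sum = 944754.73.
SE = √(944754.73) = 971.98.

971.98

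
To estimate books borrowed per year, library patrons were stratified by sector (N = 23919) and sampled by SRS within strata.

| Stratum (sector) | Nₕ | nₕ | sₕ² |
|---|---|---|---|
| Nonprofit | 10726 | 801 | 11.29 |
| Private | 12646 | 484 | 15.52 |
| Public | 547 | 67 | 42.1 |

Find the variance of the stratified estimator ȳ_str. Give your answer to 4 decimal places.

Var(ȳ_str) = Σₕ Wₕ²(1 − fₕ)sₕ²/nₕ with Wₕ = Nₕ/N, N = 23919.
Nonprofit: Wₕ = 0.44843012; term = 0.44843012²·(1 − 0.07467835)·11.29/801 = 0.0026226703.
Private: Wₕ = 0.52870103; term = 0.52870103²·(1 − 0.03827297)·15.52/484 = 0.0086202229.
Public: Wₕ = 0.02286885; term = 0.02286885²·(1 − 0.12248629)·42.1/67 = 2.8836983 × 10^-4.
Sum = 0.011531263.

0.0115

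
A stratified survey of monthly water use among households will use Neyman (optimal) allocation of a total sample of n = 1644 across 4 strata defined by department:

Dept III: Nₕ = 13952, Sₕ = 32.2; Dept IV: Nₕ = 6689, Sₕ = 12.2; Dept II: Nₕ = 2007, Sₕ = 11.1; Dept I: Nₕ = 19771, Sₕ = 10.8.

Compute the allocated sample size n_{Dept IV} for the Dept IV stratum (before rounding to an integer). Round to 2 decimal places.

Neyman allocation: nₕ = n·NₕSₕ / Σⱼ NⱼSⱼ.
Σ NⱼSⱼ = 13952·32.2 + 6689·12.2 + 2007·11.1 + 19771·10.8 = 766664.7.
n_{Dept IV} = 1644·6689·12.2 / 766664.7 = 174.99.

174.99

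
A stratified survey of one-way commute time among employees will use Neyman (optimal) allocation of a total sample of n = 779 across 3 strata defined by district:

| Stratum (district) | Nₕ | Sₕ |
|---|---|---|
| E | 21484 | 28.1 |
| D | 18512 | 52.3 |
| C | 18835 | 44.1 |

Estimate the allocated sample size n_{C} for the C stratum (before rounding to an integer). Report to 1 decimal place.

Neyman allocation: nₕ = n·NₕSₕ / Σⱼ NⱼSⱼ.
Σ NⱼSⱼ = 21484·28.1 + 18512·52.3 + 18835·44.1 = 2.4025015 × 10^6.
n_{C} = 779·18835·44.1 / (2.4025015 × 10^6) = 269.3.

269.3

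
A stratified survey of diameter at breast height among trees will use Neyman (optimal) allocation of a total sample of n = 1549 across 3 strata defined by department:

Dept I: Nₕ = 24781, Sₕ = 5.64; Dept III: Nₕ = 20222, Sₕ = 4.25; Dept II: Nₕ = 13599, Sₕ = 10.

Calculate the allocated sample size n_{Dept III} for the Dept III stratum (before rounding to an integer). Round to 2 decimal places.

368.06

Neyman allocation: nₕ = n·NₕSₕ / Σⱼ NⱼSⱼ.
Σ NⱼSⱼ = 24781·5.64 + 20222·4.25 + 13599·10 = 361698.34.
n_{Dept III} = 1549·20222·4.25 / 361698.34 = 368.06.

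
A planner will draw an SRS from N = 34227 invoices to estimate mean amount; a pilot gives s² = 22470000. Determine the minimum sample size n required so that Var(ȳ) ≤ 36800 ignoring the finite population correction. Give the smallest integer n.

611

Without fpc, n₀ = s²/D = 22470000/36800 = 610.5978.
Rounding up, n = 611.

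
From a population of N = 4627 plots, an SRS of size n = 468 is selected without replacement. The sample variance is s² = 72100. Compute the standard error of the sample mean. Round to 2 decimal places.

Under SRS without replacement, Var(ȳ) = (1 − f)·s²/n with f = n/N = 468/4627 = 0.10114545.
Var(ȳ) = (1 − 0.10114545)·72100/468 = 0.89885455·154.05983 = 138.47738.
SE(ȳ) = √(138.47738) = 11.77.

11.77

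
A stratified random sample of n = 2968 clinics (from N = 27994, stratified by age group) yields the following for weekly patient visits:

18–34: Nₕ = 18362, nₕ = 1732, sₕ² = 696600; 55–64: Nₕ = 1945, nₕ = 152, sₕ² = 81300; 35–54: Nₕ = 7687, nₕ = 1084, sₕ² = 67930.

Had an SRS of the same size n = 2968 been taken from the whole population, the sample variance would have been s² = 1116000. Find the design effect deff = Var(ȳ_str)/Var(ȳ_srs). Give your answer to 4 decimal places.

Var(ȳ_str) = Σ Wₕ²(1−fₕ)sₕ²/nₕ with Wₕ = Nₕ/27994:
  18–34: (18362/27994)²·(1−1732/18362)·696600/1732 = 156.71765
  55–64: (1945/27994)²·(1−152/1945)·81300/152 = 2.3802191
  35–54: (7687/27994)²·(1−1084/7687)·67930/1084 = 4.0588275
  → Var(ȳ_str) = 163.1567.
Var(ȳ_srs) = (1 − 2968/27994)·1116000/2968 = 336.1451.
deff = 163.1567 / 336.1451 = 0.4854.

0.4854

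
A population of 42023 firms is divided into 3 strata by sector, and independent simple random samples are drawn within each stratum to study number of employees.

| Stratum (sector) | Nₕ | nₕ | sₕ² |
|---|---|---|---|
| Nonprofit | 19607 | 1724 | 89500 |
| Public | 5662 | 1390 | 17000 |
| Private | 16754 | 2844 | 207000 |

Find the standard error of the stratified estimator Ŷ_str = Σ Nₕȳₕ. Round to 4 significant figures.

188300

Var(Ŷ_str) = Σₕ Nₕ²(1 − fₕ)sₕ²/nₕ.
Nonprofit: 19607²·(1 − 1724/19607)·89500/1724 = 1.8202762 × 10^10.
Public: 5662²·(1 − 1390/5662)·17000/1390 = 2.9582524 × 10^8.
Private: 16754²·(1 − 2844/16754)·207000/2844 = 1.6962365 × 10^10.
Sum = 3.5460952 × 10^10.
SE = √(3.5460952 × 10^10) = 188300.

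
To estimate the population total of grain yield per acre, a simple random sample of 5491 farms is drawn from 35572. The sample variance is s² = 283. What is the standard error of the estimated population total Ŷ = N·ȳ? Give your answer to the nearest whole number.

Var(Ŷ) = N²·Var(ȳ) = N²·(1 − n/N)·s²/n.
f = 5491/35572 = 0.15436298; Var(ȳ) = 0.84563702·283/5491 = 0.043583186.
Var(Ŷ) = 35572² · 0.043583186 = 5.5148733 × 10^7.
SE(Ŷ) = √(5.5148733 × 10^7) = 7426.

7426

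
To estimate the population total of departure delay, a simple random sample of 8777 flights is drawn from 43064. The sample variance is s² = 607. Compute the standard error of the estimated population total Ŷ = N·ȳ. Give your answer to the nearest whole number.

10105

Var(Ŷ) = N²·Var(ȳ) = N²·(1 − n/N)·s²/n.
f = 8777/43064 = 0.20381293; Var(ȳ) = 0.79618707·607/8777 = 0.055062727.
Var(Ŷ) = 43064² · 0.055062727 = 1.0211427 × 10^8.
SE(Ŷ) = √(1.0211427 × 10^8) = 10105.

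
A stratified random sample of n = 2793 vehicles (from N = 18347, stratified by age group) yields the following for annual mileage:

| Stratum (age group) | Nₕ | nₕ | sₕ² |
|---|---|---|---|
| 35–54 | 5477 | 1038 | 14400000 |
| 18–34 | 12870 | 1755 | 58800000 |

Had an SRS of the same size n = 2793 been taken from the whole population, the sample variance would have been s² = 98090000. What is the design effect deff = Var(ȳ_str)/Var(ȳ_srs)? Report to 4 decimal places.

Var(ȳ_str) = Σ Wₕ²(1−fₕ)sₕ²/nₕ with Wₕ = Nₕ/18347:
  35–54: (5477/18347)²·(1−1038/5477)·14400000/1038 = 1001.9889
  18–34: (12870/18347)²·(1−1755/12870)·58800000/1755 = 14238.299
  → Var(ȳ_str) = 15240.288.
Var(ȳ_srs) = (1 − 2793/18347)·98090000/2793 = 29773.565.
deff = 15240.288 / 29773.565 = 0.5119.

0.5119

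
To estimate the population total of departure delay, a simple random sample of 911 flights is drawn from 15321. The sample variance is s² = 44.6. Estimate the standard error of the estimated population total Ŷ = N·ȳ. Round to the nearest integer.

3288

Var(Ŷ) = N²·Var(ȳ) = N²·(1 − n/N)·s²/n.
f = 911/15321 = 0.05946087; Var(ȳ) = 0.94053913·44.6/911 = 0.046046153.
Var(Ŷ) = 15321² · 0.046046153 = 1.0808554 × 10^7.
SE(Ŷ) = √(1.0808554 × 10^7) = 3288.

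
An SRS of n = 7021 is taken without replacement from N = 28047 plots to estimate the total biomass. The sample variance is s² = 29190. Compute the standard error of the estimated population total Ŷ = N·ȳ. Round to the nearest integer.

Var(Ŷ) = N²·Var(ȳ) = N²·(1 − n/N)·s²/n.
f = 7021/28047 = 0.25032980; Var(ȳ) = 0.74967020·29190/7021 = 3.1167744.
Var(Ŷ) = 28047² · 3.1167744 = 2.4517614 × 10^9.
SE(Ŷ) = √(2.4517614 × 10^9) = 49515.

49515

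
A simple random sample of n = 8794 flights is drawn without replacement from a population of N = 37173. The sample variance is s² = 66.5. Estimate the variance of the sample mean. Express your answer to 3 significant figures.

0.00577

Under SRS without replacement, Var(ȳ) = (1 − f)·s²/n with f = n/N = 8794/37173 = 0.23656955.
Var(ȳ) = (1 − 0.23656955)·66.5/8794 = 0.76343045·0.0075619741 = 0.0057730412.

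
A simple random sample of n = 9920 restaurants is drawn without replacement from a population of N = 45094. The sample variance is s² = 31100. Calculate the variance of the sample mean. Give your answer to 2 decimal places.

2.45

Under SRS without replacement, Var(ȳ) = (1 − f)·s²/n with f = n/N = 9920/45094 = 0.21998492.
Var(ȳ) = (1 − 0.21998492)·31100/9920 = 0.78001508·3.1350806 = 2.4454102.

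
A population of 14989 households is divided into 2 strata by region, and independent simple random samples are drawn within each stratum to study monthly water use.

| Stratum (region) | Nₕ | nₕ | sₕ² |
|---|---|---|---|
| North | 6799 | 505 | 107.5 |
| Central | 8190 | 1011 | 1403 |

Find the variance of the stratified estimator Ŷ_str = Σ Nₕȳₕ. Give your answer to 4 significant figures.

9.070 × 10^7

Var(Ŷ_str) = Σₕ Nₕ²(1 − fₕ)sₕ²/nₕ.
North: 6799²·(1 − 505/6799)·107.5/505 = 9.109381 × 10^6.
Central: 8190²·(1 − 1011/8190)·1403/1011 = 8.1593276 × 10^7.
Sum = 9.0702657 × 10^7.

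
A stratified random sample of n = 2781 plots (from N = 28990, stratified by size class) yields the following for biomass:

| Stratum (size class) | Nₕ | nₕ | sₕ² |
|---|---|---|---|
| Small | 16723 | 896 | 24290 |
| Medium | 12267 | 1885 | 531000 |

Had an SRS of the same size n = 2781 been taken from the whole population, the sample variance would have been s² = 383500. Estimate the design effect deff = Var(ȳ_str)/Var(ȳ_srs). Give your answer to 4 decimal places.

Var(ȳ_str) = Σ Wₕ²(1−fₕ)sₕ²/nₕ with Wₕ = Nₕ/28990:
  Small: (16723/28990)²·(1−896/16723)·24290/896 = 8.5376012
  Medium: (12267/28990)²·(1−1885/12267)·531000/1885 = 42.688031
  → Var(ȳ_str) = 51.225632.
Var(ȳ_srs) = (1 − 2781/28990)·383500/2781 = 124.67134.
deff = 51.225632 / 124.67134 = 0.4109.

0.4109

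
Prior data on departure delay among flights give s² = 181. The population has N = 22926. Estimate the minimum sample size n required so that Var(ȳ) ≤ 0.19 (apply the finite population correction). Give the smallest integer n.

Without fpc, n₀ = s²/D = 181/0.19 = 952.6316.
With fpc, (1 − n/N)·s²/n ≤ D requires n ≥ n₀/(1 + n₀/N) = 952.6316/(1 + 952.6316/22926) = 914.6266.
Rounding up, n = 915.

915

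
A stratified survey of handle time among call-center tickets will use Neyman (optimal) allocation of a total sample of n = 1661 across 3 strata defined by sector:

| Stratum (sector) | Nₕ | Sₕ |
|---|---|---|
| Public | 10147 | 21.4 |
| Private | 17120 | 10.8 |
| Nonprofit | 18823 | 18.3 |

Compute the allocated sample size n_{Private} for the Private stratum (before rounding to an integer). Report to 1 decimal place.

Neyman allocation: nₕ = n·NₕSₕ / Σⱼ NⱼSⱼ.
Σ NⱼSⱼ = 10147·21.4 + 17120·10.8 + 18823·18.3 = 746502.7.
n_{Private} = 1661·17120·10.8 / 746502.7 = 411.4.

411.4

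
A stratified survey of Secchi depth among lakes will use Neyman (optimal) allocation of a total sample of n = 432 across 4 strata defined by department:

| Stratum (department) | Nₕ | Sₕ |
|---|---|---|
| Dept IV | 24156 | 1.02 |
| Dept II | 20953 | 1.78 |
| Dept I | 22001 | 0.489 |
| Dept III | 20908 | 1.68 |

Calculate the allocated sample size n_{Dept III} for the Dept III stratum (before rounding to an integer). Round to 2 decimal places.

140.74

Neyman allocation: nₕ = n·NₕSₕ / Σⱼ NⱼSⱼ.
Σ NⱼSⱼ = 24156·1.02 + 20953·1.78 + 22001·0.489 + 20908·1.68 = 107819.39.
n_{Dept III} = 432·20908·1.68 / 107819.39 = 140.74.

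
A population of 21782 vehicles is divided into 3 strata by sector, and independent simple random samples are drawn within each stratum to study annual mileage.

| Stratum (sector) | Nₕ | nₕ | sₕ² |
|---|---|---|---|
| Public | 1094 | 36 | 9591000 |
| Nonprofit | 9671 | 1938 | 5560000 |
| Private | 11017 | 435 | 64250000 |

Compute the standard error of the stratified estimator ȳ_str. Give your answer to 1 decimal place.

193.4

Var(ȳ_str) = Σₕ Wₕ²(1 − fₕ)sₕ²/nₕ with Wₕ = Nₕ/N, N = 21782.
Public: Wₕ = 0.05022496; term = 0.05022496²·(1 − 0.03290676)·9591000/36 = 649.93342.
Nonprofit: Wₕ = 0.44399045; term = 0.44399045²·(1 − 0.20039293)·5560000/1938 = 452.21494.
Private: Wₕ = 0.50578459; term = 0.50578459²·(1 − 0.03948443)·64250000/435 = 36292.716.
Sum = 37394.864.
SE = √(37394.864) = 193.4.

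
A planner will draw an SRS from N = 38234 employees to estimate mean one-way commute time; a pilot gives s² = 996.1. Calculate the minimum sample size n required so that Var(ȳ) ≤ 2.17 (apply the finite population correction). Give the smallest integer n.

Without fpc, n₀ = s²/D = 996.1/2.17 = 459.0323.
With fpc, (1 − n/N)·s²/n ≤ D requires n ≥ n₀/(1 + n₀/N) = 459.0323/(1 + 459.0323/38234) = 453.5866.
Rounding up, n = 454.

454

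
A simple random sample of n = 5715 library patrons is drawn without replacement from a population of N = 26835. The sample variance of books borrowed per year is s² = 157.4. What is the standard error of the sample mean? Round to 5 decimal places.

0.14723

Under SRS without replacement, Var(ȳ) = (1 − f)·s²/n with f = n/N = 5715/26835 = 0.21296814.
Var(ȳ) = (1 − 0.21296814)·157.4/5715 = 0.78703186·0.027541557 = 0.021676083.
SE(ȳ) = √(0.021676083) = 0.14723.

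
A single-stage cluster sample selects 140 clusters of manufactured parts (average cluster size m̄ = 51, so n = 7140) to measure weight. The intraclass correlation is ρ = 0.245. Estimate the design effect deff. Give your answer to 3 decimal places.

13.250

deff = 1 + (51 − 1)·0.245 = 1 + 12.25 = 13.25.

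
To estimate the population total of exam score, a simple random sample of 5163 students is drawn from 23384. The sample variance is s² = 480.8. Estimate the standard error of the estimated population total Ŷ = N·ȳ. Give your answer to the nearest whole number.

Var(Ŷ) = N²·Var(ȳ) = N²·(1 − n/N)·s²/n.
f = 5163/23384 = 0.22079199; Var(ȳ) = 0.77920801·480.8/5163 = 0.072563085.
Var(Ŷ) = 23384² · 0.072563085 = 3.9678326 × 10^7.
SE(Ŷ) = √(3.9678326 × 10^7) = 6299.

6299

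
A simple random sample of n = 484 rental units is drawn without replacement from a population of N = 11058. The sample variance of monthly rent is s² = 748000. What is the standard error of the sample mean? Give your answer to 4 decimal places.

Under SRS without replacement, Var(ȳ) = (1 − f)·s²/n with f = n/N = 484/11058 = 0.04376922.
Var(ȳ) = (1 − 0.04376922)·748000/484 = 0.95623078·1545.4545 = 1477.8112.
SE(ȳ) = √(1477.8112) = 38.4423.

38.4423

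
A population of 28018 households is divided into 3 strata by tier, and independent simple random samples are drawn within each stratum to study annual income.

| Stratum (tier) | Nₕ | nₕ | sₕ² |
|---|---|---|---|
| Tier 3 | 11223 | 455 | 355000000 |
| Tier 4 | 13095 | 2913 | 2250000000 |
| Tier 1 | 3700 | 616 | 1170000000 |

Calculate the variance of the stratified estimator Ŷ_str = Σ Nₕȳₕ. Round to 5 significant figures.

2.1895 × 10^14

Var(Ŷ_str) = Σₕ Nₕ²(1 − fₕ)sₕ²/nₕ.
Tier 3: 11223²·(1 − 455/11223)·355000000/455 = 9.4288986 × 10^13.
Tier 4: 13095²·(1 − 2913/13095)·2250000000/2913 = 1.0298658 × 10^14.
Tier 1: 3700²·(1 − 616/3700)·1170000000/616 = 2.167311 × 10^13.
Sum = 2.1894868 × 10^14.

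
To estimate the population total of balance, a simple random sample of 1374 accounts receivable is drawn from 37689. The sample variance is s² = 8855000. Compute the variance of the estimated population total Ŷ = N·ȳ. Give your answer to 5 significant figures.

Var(Ŷ) = N²·Var(ȳ) = N²·(1 − n/N)·s²/n.
f = 1374/37689 = 0.03645626; Var(ȳ) = 0.96354374·8855000/1374 = 6209.7379.
Var(Ŷ) = 37689² · 6209.7379 = 8.8206888 × 10^12.

8.8207 × 10^12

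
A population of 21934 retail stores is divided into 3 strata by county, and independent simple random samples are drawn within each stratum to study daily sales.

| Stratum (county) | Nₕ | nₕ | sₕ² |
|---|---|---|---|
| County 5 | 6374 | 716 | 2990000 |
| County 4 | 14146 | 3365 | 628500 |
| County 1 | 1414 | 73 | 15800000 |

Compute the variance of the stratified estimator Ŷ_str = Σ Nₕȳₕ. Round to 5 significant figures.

5.8949 × 10^11

Var(Ŷ_str) = Σₕ Nₕ²(1 − fₕ)sₕ²/nₕ.
County 5: 6374²·(1 − 716/6374)·2990000/716 = 1.5060284 × 10^11.
County 4: 14146²·(1 − 3365/14146)·628500/3365 = 2.8484783 × 10^10.
County 1: 1414²·(1 − 73/1414)·15800000/73 = 4.1040478 × 10^11.
Sum = 5.894924 × 10^11.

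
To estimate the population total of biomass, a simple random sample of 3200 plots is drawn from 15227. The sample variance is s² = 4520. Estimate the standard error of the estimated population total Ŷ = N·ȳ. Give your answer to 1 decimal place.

16083.5

Var(Ŷ) = N²·Var(ȳ) = N²·(1 − n/N)·s²/n.
f = 3200/15227 = 0.21015302; Var(ȳ) = 0.78984698·4520/3200 = 1.1156589.
Var(Ŷ) = 15227² · 1.1156589 = 2.5867838 × 10^8.
SE(Ŷ) = √(2.5867838 × 10^8) = 16083.5.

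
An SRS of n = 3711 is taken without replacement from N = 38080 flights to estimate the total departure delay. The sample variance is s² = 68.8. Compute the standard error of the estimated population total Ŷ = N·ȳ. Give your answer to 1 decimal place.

Var(Ŷ) = N²·Var(ȳ) = N²·(1 − n/N)·s²/n.
f = 3711/38080 = 0.09745273; Var(ȳ) = 0.90254727·68.8/3711 = 0.016732755.
Var(Ŷ) = 38080² · 0.016732755 = 2.426394 × 10^7.
SE(Ŷ) = √(2.426394 × 10^7) = 4925.8.

4925.8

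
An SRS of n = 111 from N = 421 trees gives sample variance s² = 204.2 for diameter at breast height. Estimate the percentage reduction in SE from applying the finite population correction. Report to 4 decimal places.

14.1896

f = n/N = 111/421 = 0.26365796.
SE_no-fpc = √(s²/n) = 1.3563332; SE_fpc = √((1−f)s²/n) = 1.1638746.
Ratio = √(1−f) = 0.85810375. Reduction = 100·(1 − 0.85810375) = 14.1896%.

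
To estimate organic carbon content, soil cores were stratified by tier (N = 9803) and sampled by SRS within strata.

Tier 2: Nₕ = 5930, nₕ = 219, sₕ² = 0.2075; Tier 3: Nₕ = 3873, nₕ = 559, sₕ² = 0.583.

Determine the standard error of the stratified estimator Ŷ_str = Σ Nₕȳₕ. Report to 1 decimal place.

Var(Ŷ_str) = Σₕ Nₕ²(1 − fₕ)sₕ²/nₕ.
Tier 2: 5930²·(1 − 219/5930)·0.2075/219 = 32087.866.
Tier 3: 3873²·(1 − 559/3873)·0.583/559 = 13386.183.
Sum = 45474.049.
SE = √(45474.049) = 213.2.

213.2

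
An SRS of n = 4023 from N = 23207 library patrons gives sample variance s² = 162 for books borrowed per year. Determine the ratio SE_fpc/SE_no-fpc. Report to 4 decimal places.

f = n/N = 4023/23207 = 0.17335287.
SE_no-fpc = √(s²/n) = 0.20067002; SE_fpc = √((1−f)s²/n) = 0.18244946.
Ratio = √(1−f) = 0.90920137.

0.9092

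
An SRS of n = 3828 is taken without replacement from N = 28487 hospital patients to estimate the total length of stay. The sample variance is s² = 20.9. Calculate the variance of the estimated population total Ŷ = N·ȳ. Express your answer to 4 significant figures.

3.835 × 10^6

Var(Ŷ) = N²·Var(ȳ) = N²·(1 − n/N)·s²/n.
f = 3828/28487 = 0.13437708; Var(ȳ) = 0.86562292·20.9/3828 = 0.0047261021.
Var(Ŷ) = 28487² · 0.0047261021 = 3.8352752 × 10^6.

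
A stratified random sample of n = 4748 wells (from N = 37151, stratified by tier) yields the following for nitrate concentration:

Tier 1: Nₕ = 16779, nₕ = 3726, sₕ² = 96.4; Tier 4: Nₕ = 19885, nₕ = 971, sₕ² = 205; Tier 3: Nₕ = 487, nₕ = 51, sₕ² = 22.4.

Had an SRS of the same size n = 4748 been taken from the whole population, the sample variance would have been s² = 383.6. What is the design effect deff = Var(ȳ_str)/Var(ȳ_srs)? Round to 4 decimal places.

Var(ȳ_str) = Σ Wₕ²(1−fₕ)sₕ²/nₕ with Wₕ = Nₕ/37151:
  Tier 1: (16779/37151)²·(1−3726/16779)·96.4/3726 = 0.0041055333
  Tier 4: (19885/37151)²·(1−971/19885)·205/971 = 0.057531089
  Tier 3: (487/37151)²·(1−51/487)·22.4/51 = 6.7569744 × 10^-5
  → Var(ȳ_str) = 0.061704192.
Var(ȳ_srs) = (1 − 4748/37151)·383.6/4748 = 0.070466484.
deff = 0.061704192 / 0.070466484 = 0.8757.

0.8757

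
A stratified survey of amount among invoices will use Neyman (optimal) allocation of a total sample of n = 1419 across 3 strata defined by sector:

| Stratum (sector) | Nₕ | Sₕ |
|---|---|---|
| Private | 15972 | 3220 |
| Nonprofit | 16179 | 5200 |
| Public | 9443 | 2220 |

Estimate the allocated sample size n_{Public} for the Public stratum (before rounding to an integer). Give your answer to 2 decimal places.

190.05

Neyman allocation: nₕ = n·NₕSₕ / Σⱼ NⱼSⱼ.
Σ NⱼSⱼ = 15972·3220 + 16179·5200 + 9443·2220 = 1.565241 × 10^8.
n_{Public} = 1419·9443·2220 / (1.565241 × 10^8) = 190.05.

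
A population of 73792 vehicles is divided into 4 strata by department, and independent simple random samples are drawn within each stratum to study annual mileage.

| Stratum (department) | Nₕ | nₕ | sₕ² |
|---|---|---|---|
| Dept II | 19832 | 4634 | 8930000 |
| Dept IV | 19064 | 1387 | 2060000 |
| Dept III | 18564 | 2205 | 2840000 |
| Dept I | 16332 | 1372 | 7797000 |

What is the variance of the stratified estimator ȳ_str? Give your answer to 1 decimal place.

525.4

Var(ȳ_str) = Σₕ Wₕ²(1 − fₕ)sₕ²/nₕ with Wₕ = Nₕ/N, N = 73792.
Dept II: Wₕ = 0.26875542; term = 0.26875542²·(1 − 0.23366277)·8930000/4634 = 106.66694.
Dept IV: Wₕ = 0.25834779; term = 0.25834779²·(1 − 0.07275493)·2060000/1387 = 91.916777.
Dept III: Wₕ = 0.25157199; term = 0.25157199²·(1 − 0.11877828)·2840000/2205 = 71.832254.
Dept I: Wₕ = 0.22132480; term = 0.22132480²·(1 − 0.08400686)·7797000/1372 = 254.99157.
Sum = 525.40754.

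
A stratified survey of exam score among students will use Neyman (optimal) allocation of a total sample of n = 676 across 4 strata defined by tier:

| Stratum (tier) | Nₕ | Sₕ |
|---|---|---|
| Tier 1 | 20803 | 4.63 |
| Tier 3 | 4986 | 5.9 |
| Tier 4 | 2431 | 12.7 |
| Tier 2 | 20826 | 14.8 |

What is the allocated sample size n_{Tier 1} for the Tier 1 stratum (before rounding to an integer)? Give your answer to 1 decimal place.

140.1

Neyman allocation: nₕ = n·NₕSₕ / Σⱼ NⱼSⱼ.
Σ NⱼSⱼ = 20803·4.63 + 4986·5.9 + 2431·12.7 + 20826·14.8 = 464833.79.
n_{Tier 1} = 676·20803·4.63 / 464833.79 = 140.1.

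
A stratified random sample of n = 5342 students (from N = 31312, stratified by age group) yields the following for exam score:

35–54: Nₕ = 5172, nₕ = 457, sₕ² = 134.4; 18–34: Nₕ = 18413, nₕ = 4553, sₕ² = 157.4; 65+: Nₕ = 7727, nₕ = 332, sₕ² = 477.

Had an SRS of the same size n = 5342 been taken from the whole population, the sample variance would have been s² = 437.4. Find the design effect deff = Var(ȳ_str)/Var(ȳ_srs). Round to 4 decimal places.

1.4732

Var(ȳ_str) = Σ Wₕ²(1−fₕ)sₕ²/nₕ with Wₕ = Nₕ/31312:
  35–54: (5172/31312)²·(1−457/5172)·134.4/457 = 0.0073147867
  18–34: (18413/31312)²·(1−4553/18413)·157.4/4553 = 0.0089985647
  65+: (7727/31312)²·(1−332/7727)·477/332 = 0.083735144
  → Var(ȳ_str) = 0.1000485.
Var(ȳ_srs) = (1 − 5342/31312)·437.4/5342 = 0.067910361.
deff = 0.1000485 / 0.067910361 = 1.4732.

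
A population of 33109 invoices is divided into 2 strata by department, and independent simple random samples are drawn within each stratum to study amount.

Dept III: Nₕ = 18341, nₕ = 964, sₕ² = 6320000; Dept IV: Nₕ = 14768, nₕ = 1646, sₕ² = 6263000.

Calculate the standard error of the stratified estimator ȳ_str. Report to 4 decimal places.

Var(ȳ_str) = Σₕ Wₕ²(1 − fₕ)sₕ²/nₕ with Wₕ = Nₕ/N, N = 33109.
Dept III: Wₕ = 0.55395814; term = 0.55395814²·(1 − 0.05255984)·6320000/964 = 1906.1002.
Dept IV: Wₕ = 0.44604186; term = 0.44604186²·(1 − 0.11145720)·6263000/1646 = 672.63919.
Sum = 2578.7394.
SE = √(2578.7394) = 50.7813.

50.7813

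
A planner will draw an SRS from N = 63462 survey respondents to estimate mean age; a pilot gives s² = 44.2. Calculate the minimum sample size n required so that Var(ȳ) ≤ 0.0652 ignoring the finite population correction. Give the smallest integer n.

678

Without fpc, n₀ = s²/D = 44.2/0.0652 = 677.9141.
Rounding up, n = 678.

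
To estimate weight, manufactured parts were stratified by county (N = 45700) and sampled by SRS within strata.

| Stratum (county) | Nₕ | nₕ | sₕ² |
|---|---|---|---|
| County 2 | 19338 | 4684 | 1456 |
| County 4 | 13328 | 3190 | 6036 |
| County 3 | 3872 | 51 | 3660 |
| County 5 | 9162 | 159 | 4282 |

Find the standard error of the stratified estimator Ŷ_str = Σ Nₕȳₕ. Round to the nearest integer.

60224

Var(Ŷ_str) = Σₕ Nₕ²(1 − fₕ)sₕ²/nₕ.
County 2: 19338²·(1 − 4684/19338)·1456/4684 = 8.8087084 × 10^7.
County 4: 13328²·(1 − 3190/13328)·6036/3190 = 2.5566767 × 10^8.
County 3: 3872²·(1 − 51/3872)·3660/51 = 1.0617525 × 10^9.
County 5: 9162²·(1 − 159/9162)·4282/159 = 2.2214016 × 10^9.
Sum = 3.6269089 × 10^9.
SE = √(3.6269089 × 10^9) = 60224.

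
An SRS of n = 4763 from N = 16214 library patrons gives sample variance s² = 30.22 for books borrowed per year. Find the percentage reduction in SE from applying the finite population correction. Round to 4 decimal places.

15.9618

f = n/N = 4763/16214 = 0.29375848.
SE_no-fpc = √(s²/n) = 0.079653881; SE_fpc = √((1−f)s²/n) = 0.066939669.
Ratio = √(1−f) = 0.84038177. Reduction = 100·(1 − 0.84038177) = 15.9618%.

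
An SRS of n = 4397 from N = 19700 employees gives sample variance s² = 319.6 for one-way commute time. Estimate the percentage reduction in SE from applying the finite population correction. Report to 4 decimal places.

f = n/N = 4397/19700 = 0.22319797.
SE_no-fpc = √(s²/n) = 0.26960327; SE_fpc = √((1−f)s²/n) = 0.23761854.
Ratio = √(1−f) = 0.88136373. Reduction = 100·(1 − 0.88136373) = 11.8636%.

11.8636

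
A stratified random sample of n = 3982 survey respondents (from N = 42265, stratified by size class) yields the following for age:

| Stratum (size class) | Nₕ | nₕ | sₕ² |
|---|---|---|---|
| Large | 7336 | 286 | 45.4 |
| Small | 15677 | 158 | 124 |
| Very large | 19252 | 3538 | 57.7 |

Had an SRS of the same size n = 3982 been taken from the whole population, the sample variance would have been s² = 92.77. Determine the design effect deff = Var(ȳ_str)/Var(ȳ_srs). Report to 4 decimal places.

Var(ȳ_str) = Σ Wₕ²(1−fₕ)sₕ²/nₕ with Wₕ = Nₕ/42265:
  Large: (7336/42265)²·(1−286/7336)·45.4/286 = 0.0045959629
  Small: (15677/42265)²·(1−158/15677)·124/158 = 0.10688815
  Very large: (19252/42265)²·(1−3538/19252)·57.7/3538 = 0.0027619693
  → Var(ȳ_str) = 0.11424608.
Var(ȳ_srs) = (1 − 3982/42265)·92.77/3982 = 0.021102378.
deff = 0.11424608 / 0.021102378 = 5.4139.

5.4139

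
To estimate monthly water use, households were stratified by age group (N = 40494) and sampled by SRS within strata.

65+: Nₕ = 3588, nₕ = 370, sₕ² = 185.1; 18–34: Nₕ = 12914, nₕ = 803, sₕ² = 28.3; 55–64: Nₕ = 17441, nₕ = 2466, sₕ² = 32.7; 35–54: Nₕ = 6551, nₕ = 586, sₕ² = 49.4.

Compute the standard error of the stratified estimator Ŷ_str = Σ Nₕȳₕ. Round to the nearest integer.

4248

Var(Ŷ_str) = Σₕ Nₕ²(1 − fₕ)sₕ²/nₕ.
65+: 3588²·(1 − 370/3588)·185.1/370 = 5.7762126 × 10^6.
18–34: 12914²·(1 − 803/12914)·28.3/803 = 5.5120313 × 10^6.
55–64: 17441²·(1 − 2466/17441)·32.7/2466 = 3.4633222 × 10^6.
35–54: 6551²·(1 − 586/6551)·49.4/586 = 3.2941804 × 10^6.
Sum = 1.8045747 × 10^7.
SE = √(1.8045747 × 10^7) = 4248.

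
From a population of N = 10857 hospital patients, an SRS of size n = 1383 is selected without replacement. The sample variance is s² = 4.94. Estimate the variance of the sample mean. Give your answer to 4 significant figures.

0.003117

Under SRS without replacement, Var(ȳ) = (1 − f)·s²/n with f = n/N = 1383/10857 = 0.12738326.
Var(ȳ) = (1 − 0.12738326)·4.94/1383 = 0.87261674·0.003571945 = 0.0031169391.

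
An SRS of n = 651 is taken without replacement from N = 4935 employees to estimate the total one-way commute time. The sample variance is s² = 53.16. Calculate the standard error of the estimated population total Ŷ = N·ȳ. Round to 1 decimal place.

1313.9

Var(Ŷ) = N²·Var(ȳ) = N²·(1 − n/N)·s²/n.
f = 651/4935 = 0.13191489; Var(ȳ) = 0.86808511·53.16/651 = 0.07088695.
Var(Ŷ) = 4935² · 0.07088695 = 1.7263967 × 10^6.
SE(Ŷ) = √(1.7263967 × 10^6) = 1313.9.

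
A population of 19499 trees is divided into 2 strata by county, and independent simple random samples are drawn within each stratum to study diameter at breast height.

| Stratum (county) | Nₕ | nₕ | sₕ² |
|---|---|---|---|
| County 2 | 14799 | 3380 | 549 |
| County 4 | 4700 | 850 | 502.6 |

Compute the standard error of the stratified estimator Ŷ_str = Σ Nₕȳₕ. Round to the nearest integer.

6176

Var(Ŷ_str) = Σₕ Nₕ²(1 − fₕ)sₕ²/nₕ.
County 2: 14799²·(1 − 3380/14799)·549/3380 = 2.744834 × 10^7.
County 4: 4700²·(1 − 850/4700)·502.6/850 = 1.0699467 × 10^7.
Sum = 3.8147807 × 10^7.
SE = √(3.8147807 × 10^7) = 6176.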